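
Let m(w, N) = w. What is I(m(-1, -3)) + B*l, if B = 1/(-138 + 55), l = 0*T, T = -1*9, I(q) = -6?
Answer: -6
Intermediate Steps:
T = -9
l = 0 (l = 0*(-9) = 0)
B = -1/83 (B = 1/(-83) = -1/83 ≈ -0.012048)
I(m(-1, -3)) + B*l = -6 - 1/83*0 = -6 + 0 = -6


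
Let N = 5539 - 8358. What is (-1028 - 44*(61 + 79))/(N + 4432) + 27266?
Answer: 43972870/1613 ≈ 27262.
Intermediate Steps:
N = -2819
(-1028 - 44*(61 + 79))/(N + 4432) + 27266 = (-1028 - 44*(61 + 79))/(-2819 + 4432) + 27266 = (-1028 - 44*140)/1613 + 27266 = (-1028 - 6160)*(1/1613) + 27266 = -7188*1/1613 + 27266 = -7188/1613 + 27266 = 43972870/1613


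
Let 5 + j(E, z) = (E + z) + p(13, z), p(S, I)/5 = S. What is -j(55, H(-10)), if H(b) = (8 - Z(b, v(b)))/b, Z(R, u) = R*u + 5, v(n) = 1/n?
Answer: -574/5 ≈ -114.80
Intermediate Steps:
p(S, I) = 5*S
Z(R, u) = 5 + R*u
H(b) = 2/b (H(b) = (8 - (5 + b/b))/b = (8 - (5 + 1))/b = (8 - 1*6)/b = (8 - 6)/b = 2/b)
j(E, z) = 60 + E + z (j(E, z) = -5 + ((E + z) + 5*13) = -5 + ((E + z) + 65) = -5 + (65 + E + z) = 60 + E + z)
-j(55, H(-10)) = -(60 + 55 + 2/(-10)) = -(60 + 55 + 2*(-⅒)) = -(60 + 55 - ⅕) = -1*574/5 = -574/5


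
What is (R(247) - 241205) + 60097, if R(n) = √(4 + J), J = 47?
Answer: -181108 + √51 ≈ -1.8110e+5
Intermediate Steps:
R(n) = √51 (R(n) = √(4 + 47) = √51)
(R(247) - 241205) + 60097 = (√51 - 241205) + 60097 = (-241205 + √51) + 60097 = -181108 + √51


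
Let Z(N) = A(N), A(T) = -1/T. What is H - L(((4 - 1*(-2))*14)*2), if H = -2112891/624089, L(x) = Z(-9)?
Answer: -19640108/5616801 ≈ -3.4967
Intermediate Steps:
Z(N) = -1/N
L(x) = ⅑ (L(x) = -1/(-9) = -1*(-⅑) = ⅑)
H = -2112891/624089 (H = -2112891*1/624089 = -2112891/624089 ≈ -3.3856)
H - L(((4 - 1*(-2))*14)*2) = -2112891/624089 - 1*⅑ = -2112891/624089 - ⅑ = -19640108/5616801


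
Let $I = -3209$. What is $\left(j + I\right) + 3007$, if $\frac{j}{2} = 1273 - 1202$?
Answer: $-60$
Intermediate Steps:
$j = 142$ ($j = 2 \left(1273 - 1202\right) = 2 \cdot 71 = 142$)
$\left(j + I\right) + 3007 = \left(142 - 3209\right) + 3007 = -3067 + 3007 = -60$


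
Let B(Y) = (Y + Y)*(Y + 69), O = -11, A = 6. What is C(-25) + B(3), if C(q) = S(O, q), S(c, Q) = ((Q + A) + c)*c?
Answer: 762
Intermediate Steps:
B(Y) = 2*Y*(69 + Y) (B(Y) = (2*Y)*(69 + Y) = 2*Y*(69 + Y))
S(c, Q) = c*(6 + Q + c) (S(c, Q) = ((Q + 6) + c)*c = ((6 + Q) + c)*c = (6 + Q + c)*c = c*(6 + Q + c))
C(q) = 55 - 11*q (C(q) = -11*(6 + q - 11) = -11*(-5 + q) = 55 - 11*q)
C(-25) + B(3) = (55 - 11*(-25)) + 2*3*(69 + 3) = (55 + 275) + 2*3*72 = 330 + 432 = 762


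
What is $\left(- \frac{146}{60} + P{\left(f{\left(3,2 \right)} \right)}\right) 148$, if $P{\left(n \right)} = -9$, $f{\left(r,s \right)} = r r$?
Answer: $- \frac{25382}{15} \approx -1692.1$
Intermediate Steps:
$f{\left(r,s \right)} = r^{2}$
$\left(- \frac{146}{60} + P{\left(f{\left(3,2 \right)} \right)}\right) 148 = \left(- \frac{146}{60} - 9\right) 148 = \left(\left(-146\right) \frac{1}{60} - 9\right) 148 = \left(- \frac{73}{30} - 9\right) 148 = \left(- \frac{343}{30}\right) 148 = - \frac{25382}{15}$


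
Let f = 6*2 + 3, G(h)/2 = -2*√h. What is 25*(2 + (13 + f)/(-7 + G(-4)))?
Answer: 750/113 + 5600*I/113 ≈ 6.6372 + 49.557*I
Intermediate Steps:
G(h) = -4*√h (G(h) = 2*(-2*√h) = -4*√h)
f = 15 (f = 12 + 3 = 15)
25*(2 + (13 + f)/(-7 + G(-4))) = 25*(2 + (13 + 15)/(-7 - 8*I)) = 25*(2 + 28/(-7 - 8*I)) = 25*(2 + 28*((-7 + 8*I)/113)) = 25*(2 + 28*(-7 + 8*I)/113) = 50 + 700*(-7 + 8*I)/113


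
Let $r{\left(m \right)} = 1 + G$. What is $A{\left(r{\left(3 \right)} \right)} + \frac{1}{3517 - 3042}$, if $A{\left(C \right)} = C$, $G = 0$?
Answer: $\frac{476}{475} \approx 1.0021$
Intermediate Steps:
$r{\left(m \right)} = 1$ ($r{\left(m \right)} = 1 + 0 = 1$)
$A{\left(r{\left(3 \right)} \right)} + \frac{1}{3517 - 3042} = 1 + \frac{1}{3517 - 3042} = 1 + \frac{1}{475} = \frac{476}{475}$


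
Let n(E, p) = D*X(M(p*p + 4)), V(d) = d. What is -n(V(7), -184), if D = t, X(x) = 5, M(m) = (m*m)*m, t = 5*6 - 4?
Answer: -130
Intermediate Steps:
t = 26 (t = 30 - 4 = 26)
M(m) = m³ (M(m) = m²*m = m³)
D = 26
n(E, p) = 130 (n(E, p) = 26*5 = 130)
-n(V(7), -184) = -1*130 = -130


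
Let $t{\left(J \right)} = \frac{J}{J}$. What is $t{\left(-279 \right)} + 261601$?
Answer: $261602$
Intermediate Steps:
$t{\left(J \right)} = 1$
$t{\left(-279 \right)} + 261601 = 1 + 261601 = 261602$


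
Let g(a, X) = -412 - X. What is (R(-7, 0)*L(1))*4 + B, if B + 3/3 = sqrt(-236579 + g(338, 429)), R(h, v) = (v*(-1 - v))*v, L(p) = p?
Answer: -1 + 6*I*sqrt(6595) ≈ -1.0 + 487.26*I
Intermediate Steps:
R(h, v) = v**2*(-1 - v)
B = -1 + 6*I*sqrt(6595) (B = -1 + sqrt(-236579 + (-412 - 1*429)) = -1 + sqrt(-236579 + (-412 - 429)) = -1 + sqrt(-236579 - 841) = -1 + sqrt(-237420) = -1 + 6*I*sqrt(6595) ≈ -1.0 + 487.26*I)
(R(-7, 0)*L(1))*4 + B = ((0**2*(-1 - 1*0))*1)*4 + (-1 + 6*I*sqrt(6595)) = ((0*(-1 + 0))*1)*4 + (-1 + 6*I*sqrt(6595)) = ((0*(-1))*1)*4 + (-1 + 6*I*sqrt(6595)) = (0*1)*4 + (-1 + 6*I*sqrt(6595)) = 0*4 + (-1 + 6*I*sqrt(6595)) = 0 + (-1 + 6*I*sqrt(6595)) = -1 + 6*I*sqrt(6595)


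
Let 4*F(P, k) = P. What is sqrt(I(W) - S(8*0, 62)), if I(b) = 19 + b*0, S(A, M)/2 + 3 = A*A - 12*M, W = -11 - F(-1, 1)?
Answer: sqrt(1513) ≈ 38.897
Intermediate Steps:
F(P, k) = P/4
W = -43/4 (W = -11 - (-1)/4 = -11 - 1*(-1/4) = -11 + 1/4 = -43/4 ≈ -10.750)
S(A, M) = -6 - 24*M + 2*A**2 (S(A, M) = -6 + 2*(A*A - 12*M) = -6 + 2*(A**2 - 12*M) = -6 + (-24*M + 2*A**2) = -6 - 24*M + 2*A**2)
I(b) = 19 (I(b) = 19 + 0 = 19)
sqrt(I(W) - S(8*0, 62)) = sqrt(19 - (-6 - 24*62 + 2*(8*0)**2)) = sqrt(19 - (-6 - 1488 + 2*0**2)) = sqrt(19 - (-6 - 1488 + 2*0)) = sqrt(19 - (-6 - 1488 + 0)) = sqrt(19 - 1*(-1494)) = sqrt(19 + 1494) = sqrt(1513)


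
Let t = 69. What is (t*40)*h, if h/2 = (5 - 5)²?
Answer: 0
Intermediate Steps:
h = 0 (h = 2*(5 - 5)² = 2*0² = 2*0 = 0)
(t*40)*h = (69*40)*0 = 2760*0 = 0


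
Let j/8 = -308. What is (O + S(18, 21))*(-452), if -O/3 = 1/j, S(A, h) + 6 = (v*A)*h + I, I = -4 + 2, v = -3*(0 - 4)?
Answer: -1260740435/616 ≈ -2.0467e+6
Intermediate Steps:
v = 12 (v = -3*(-4) = 12)
j = -2464 (j = 8*(-308) = -2464)
I = -2
S(A, h) = -8 + 12*A*h (S(A, h) = -6 + ((12*A)*h - 2) = -6 + (12*A*h - 2) = -6 + (-2 + 12*A*h) = -8 + 12*A*h)
O = 3/2464 (O = -3/(-2464) = -3*(-1/2464) = 3/2464 ≈ 0.0012175)
(O + S(18, 21))*(-452) = (3/2464 + (-8 + 12*18*21))*(-452) = (3/2464 + (-8 + 4536))*(-452) = (3/2464 + 4528)*(-452) = (11156995/2464)*(-452) = -1260740435/616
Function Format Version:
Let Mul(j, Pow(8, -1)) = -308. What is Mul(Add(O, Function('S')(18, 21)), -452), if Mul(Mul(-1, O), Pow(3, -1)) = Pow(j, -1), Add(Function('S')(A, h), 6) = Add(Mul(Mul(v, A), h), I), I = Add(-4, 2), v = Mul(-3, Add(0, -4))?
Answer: Rational(-1260740435, 616) ≈ -2.0467e+6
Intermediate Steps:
v = 12 (v = Mul(-3, -4) = 12)
j = -2464 (j = Mul(8, -308) = -2464)
I = -2
Function('S')(A, h) = Add(-8, Mul(12, A, h)) (Function('S')(A, h) = Add(-6, Add(Mul(Mul(12, A), h), -2)) = Add(-6, Add(Mul(12, A, h), -2)) = Add(-6, Add(-2, Mul(12, A, h))) = Add(-8, Mul(12, A, h)))
O = Rational(3, 2464) (O = Mul(-3, Pow(-2464, -1)) = Mul(-3, Rational(-1, 2464)) = Rational(3, 2464) ≈ 0.0012175)
Mul(Add(O, Function('S')(18, 21)), -452) = Mul(Add(Rational(3, 2464), Add(-8, Mul(12, 18, 21))), -452) = Mul(Add(Rational(3, 2464), Add(-8, 4536)), -452) = Mul(Add(Rational(3, 2464), 4528), -452) = Mul(Rational(11156995, 2464), -452) = Rational(-1260740435, 616)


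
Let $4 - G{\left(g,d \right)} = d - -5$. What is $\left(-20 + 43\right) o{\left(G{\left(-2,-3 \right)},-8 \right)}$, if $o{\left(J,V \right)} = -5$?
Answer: $-115$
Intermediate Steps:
$G{\left(g,d \right)} = -1 - d$ ($G{\left(g,d \right)} = 4 - \left(d - -5\right) = 4 - \left(d + 5\right) = 4 - \left(5 + d\right) = -1 - d$)
$\left(-20 + 43\right) o{\left(G{\left(-2,-3 \right)},-8 \right)} = \left(-20 + 43\right) \left(-5\right) = 23 \left(-5\right) = -115$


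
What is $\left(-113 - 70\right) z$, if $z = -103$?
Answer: $18849$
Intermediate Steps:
$\left(-113 - 70\right) z = \left(-113 - 70\right) \left(-103\right) = \left(-183\right) \left(-103\right) = 18849$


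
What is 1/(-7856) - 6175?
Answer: -48510801/7856 ≈ -6175.0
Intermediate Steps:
1/(-7856) - 6175 = -1/7856 - 6175 = -48510801/7856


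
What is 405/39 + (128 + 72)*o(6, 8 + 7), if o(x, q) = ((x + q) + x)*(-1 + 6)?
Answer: 351135/13 ≈ 27010.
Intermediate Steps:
o(x, q) = 5*q + 10*x (o(x, q) = ((q + x) + x)*5 = (q + 2*x)*5 = 5*q + 10*x)
405/39 + (128 + 72)*o(6, 8 + 7) = 405/39 + (128 + 72)*(5*(8 + 7) + 10*6) = 405*(1/39) + 200*(5*15 + 60) = 135/13 + 200*(75 + 60) = 135/13 + 200*135 = 135/13 + 27000 = 351135/13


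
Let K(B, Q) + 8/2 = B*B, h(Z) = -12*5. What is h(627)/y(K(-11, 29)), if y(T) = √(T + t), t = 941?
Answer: -30*√2/23 ≈ -1.8446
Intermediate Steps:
h(Z) = -60
K(B, Q) = -4 + B² (K(B, Q) = -4 + B*B = -4 + B²)
y(T) = √(941 + T) (y(T) = √(T + 941) = √(941 + T))
h(627)/y(K(-11, 29)) = -60/√(941 + (-4 + (-11)²)) = -60/√(941 + (-4 + 121)) = -60/√(941 + 117) = -60*√2/46 = -30*√2/23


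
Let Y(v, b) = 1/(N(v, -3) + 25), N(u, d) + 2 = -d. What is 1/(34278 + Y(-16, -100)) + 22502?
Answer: 20054434984/891229 ≈ 22502.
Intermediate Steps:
N(u, d) = -2 - d
Y(v, b) = 1/26 (Y(v, b) = 1/((-2 - 1*(-3)) + 25) = 1/((-2 + 3) + 25) = 1/(1 + 25) = 1/26)
1/(34278 + Y(-16, -100)) + 22502 = 1/(34278 + 1/26) + 22502 = 1/(891229/26) + 22502 = 26/891229 + 22502 = 20054434984/891229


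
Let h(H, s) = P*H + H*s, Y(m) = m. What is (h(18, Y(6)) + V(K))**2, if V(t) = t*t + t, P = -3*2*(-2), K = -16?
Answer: 318096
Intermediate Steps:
P = 12 (P = -6*(-2) = 12)
h(H, s) = 12*H + H*s
V(t) = t + t**2 (V(t) = t**2 + t = t + t**2)
(h(18, Y(6)) + V(K))**2 = (18*(12 + 6) - 16*(1 - 16))**2 = (18*18 - 16*(-15))**2 = (324 + 240)**2 = 564**2 = 318096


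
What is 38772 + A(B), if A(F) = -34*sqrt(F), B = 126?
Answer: 38772 - 102*sqrt(14) ≈ 38390.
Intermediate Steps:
38772 + A(B) = 38772 - 102*sqrt(14)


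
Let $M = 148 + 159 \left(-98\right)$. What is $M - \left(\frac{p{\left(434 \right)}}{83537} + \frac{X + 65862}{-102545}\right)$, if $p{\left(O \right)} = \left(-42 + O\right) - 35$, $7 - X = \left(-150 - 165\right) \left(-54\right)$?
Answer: $- \frac{132208254971892}{8566301665} \approx -15434.0$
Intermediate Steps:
$M = -15434$ ($M = 148 - 15582 = -15434$)
$X = -17003$ ($X = 7 - \left(-150 - 165\right) \left(-54\right) = 7 - \left(-315\right) \left(-54\right) = 7 - 17010 = -17003$)
$p{\left(O \right)} = -77 + O$
$M - \left(\frac{p{\left(434 \right)}}{83537} + \frac{X + 65862}{-102545}\right) = -15434 - \left(\frac{-77 + 434}{83537} + \frac{-17003 + 65862}{-102545}\right) = -15434 - \left(357 \cdot \frac{1}{83537} + 48859 \left(- \frac{1}{102545}\right)\right) = -15434 - \left(\frac{357}{83537} - \frac{48859}{102545}\right) = -15434 - - \frac{4044925718}{8566301665} = -15434 + \frac{4044925718}{8566301665} = - \frac{132208254971892}{8566301665}$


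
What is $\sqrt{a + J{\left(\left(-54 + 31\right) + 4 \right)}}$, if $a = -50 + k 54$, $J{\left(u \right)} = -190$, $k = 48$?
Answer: $28 \sqrt{3} \approx 48.497$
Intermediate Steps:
$a = 2542$ ($a = -50 + 48 \cdot 54 = -50 + 2592 = 2542$)
$\sqrt{a + J{\left(\left(-54 + 31\right) + 4 \right)}} = \sqrt{2542 - 190} = \sqrt{2352} = 28 \sqrt{3}$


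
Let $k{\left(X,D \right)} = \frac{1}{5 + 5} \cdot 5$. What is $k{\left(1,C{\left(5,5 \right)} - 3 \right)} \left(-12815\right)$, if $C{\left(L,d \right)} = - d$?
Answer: $- \frac{12815}{2} \approx -6407.5$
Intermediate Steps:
$k{\left(X,D \right)} = \frac{1}{2}$ ($k{\left(X,D \right)} = \frac{1}{10} \cdot 5 = \frac{1}{2}$)
$k{\left(1,C{\left(5,5 \right)} - 3 \right)} \left(-12815\right) = \frac{1}{2} \left(-12815\right) = - \frac{12815}{2}$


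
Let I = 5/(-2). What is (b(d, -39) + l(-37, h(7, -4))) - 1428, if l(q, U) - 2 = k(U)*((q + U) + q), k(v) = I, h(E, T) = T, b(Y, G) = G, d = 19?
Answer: -1270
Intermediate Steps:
I = -5/2 (I = 5*(-½) = -5/2 ≈ -2.5000)
k(v) = -5/2
l(q, U) = 2 - 5*q - 5*U/2 (l(q, U) = 2 - 5*((q + U) + q)/2 = 2 - 5*((U + q) + q)/2 = 2 - 5*(U + 2*q)/2 = 2 + (-5*q - 5*U/2) = 2 - 5*q - 5*U/2)
(b(d, -39) + l(-37, h(7, -4))) - 1428 = (-39 + (2 - 5*(-37) - 5/2*(-4))) - 1428 = (-39 + (2 + 185 + 10)) - 1428 = (-39 + 197) - 1428 = 158 - 1428 = -1270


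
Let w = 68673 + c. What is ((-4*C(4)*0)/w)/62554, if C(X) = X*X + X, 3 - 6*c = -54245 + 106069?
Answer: 0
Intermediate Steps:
c = -51821/6 (c = ½ - (-54245 + 106069)/6 = ½ - ⅙*51824 = ½ - 25912/3 = -51821/6 ≈ -8636.8)
w = 360217/6 (w = 68673 - 51821/6 = 360217/6 ≈ 60036.)
C(X) = X + X² (C(X) = X² + X = X + X²)
((-4*C(4)*0)/w)/62554 = ((-16*(1 + 4)*0)/(360217/6))/62554 = ((-16*5*0)*(6/360217))*(1/62554) = ((-4*20*0)*(6/360217))*(1/62554) = (-80*0*(6/360217))*(1/62554) = (0*(6/360217))*(1/62554) = 0*(1/62554) = 0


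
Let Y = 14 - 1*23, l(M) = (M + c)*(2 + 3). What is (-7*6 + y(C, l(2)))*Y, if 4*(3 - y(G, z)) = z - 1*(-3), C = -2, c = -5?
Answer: 324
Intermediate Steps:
l(M) = -25 + 5*M (l(M) = (M - 5)*(2 + 3) = (-5 + M)*5 = -25 + 5*M)
y(G, z) = 9/4 - z/4 (y(G, z) = 3 - (z - 1*(-3))/4 = 3 - (z + 3)/4 = 3 - (3 + z)/4 = 3 + (-¾ - z/4) = 9/4 - z/4)
Y = -9 (Y = 14 - 23 = -9)
(-7*6 + y(C, l(2)))*Y = (-7*6 + (9/4 - (-25 + 5*2)/4))*(-9) = (-42 + (9/4 - (-25 + 10)/4))*(-9) = (-42 + (9/4 - ¼*(-15)))*(-9) = (-42 + (9/4 + 15/4))*(-9) = (-42 + 6)*(-9) = -36*(-9) = 324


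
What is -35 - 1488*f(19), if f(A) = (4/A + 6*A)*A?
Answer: -3228995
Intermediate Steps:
f(A) = A*(4/A + 6*A)
-35 - 1488*f(19) = -35 - 1488*(4 + 6*19²) = -35 - 1488*(4 + 6*361) = -35 - 1488*(4 + 2166) = -35 - 1488*2170 = -35 - 3228960 = -3228995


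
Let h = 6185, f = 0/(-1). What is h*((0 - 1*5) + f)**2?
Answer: 154625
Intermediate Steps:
f = 0 (f = 0*(-1) = 0)
h*((0 - 1*5) + f)**2 = 6185*((0 - 1*5) + 0)**2 = 6185*((0 - 5) + 0)**2 = 6185*(-5 + 0)**2 = 6185*(-5)**2 = 6185*25 = 154625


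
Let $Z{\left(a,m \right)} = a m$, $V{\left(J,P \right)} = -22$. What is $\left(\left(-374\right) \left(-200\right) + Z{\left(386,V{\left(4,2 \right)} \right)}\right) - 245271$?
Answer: $-178963$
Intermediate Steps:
$\left(\left(-374\right) \left(-200\right) + Z{\left(386,V{\left(4,2 \right)} \right)}\right) - 245271 = \left(\left(-374\right) \left(-200\right) + 386 \left(-22\right)\right) - 245271 = \left(74800 - 8492\right) - 245271 = 66308 - 245271 = -178963$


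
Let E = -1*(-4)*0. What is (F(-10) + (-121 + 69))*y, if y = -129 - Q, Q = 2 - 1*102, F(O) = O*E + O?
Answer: 1798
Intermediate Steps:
E = 0 (E = 4*0 = 0)
F(O) = O (F(O) = O*0 + O = 0 + O = O)
Q = -100 (Q = 2 - 102 = -100)
y = -29 (y = -129 - 1*(-100) = -129 + 100 = -29)
(F(-10) + (-121 + 69))*y = (-10 + (-121 + 69))*(-29) = (-10 - 52)*(-29) = -62*(-29) = 1798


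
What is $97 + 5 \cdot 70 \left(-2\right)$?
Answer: $-603$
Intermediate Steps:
$97 + 5 \cdot 70 \left(-2\right) = 97 + 5 \left(-140\right) = 97 - 700 = -603$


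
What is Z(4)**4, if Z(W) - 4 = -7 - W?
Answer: 2401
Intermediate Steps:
Z(W) = -3 - W (Z(W) = 4 + (-7 - W) = -3 - W)
Z(4)**4 = (-3 - 1*4)**4 = (-3 - 4)**4 = (-7)**4 = 2401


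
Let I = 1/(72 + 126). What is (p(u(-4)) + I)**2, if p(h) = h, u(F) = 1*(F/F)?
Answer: 39601/39204 ≈ 1.0101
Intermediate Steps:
u(F) = 1 (u(F) = 1*1 = 1)
I = 1/198 ≈ 0.0050505
(p(u(-4)) + I)**2 = (1 + 1/198)**2 = (199/198)**2 = 39601/39204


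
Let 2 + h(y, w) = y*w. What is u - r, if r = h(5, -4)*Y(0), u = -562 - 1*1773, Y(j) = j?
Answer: -2335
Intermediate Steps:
h(y, w) = -2 + w*y (h(y, w) = -2 + y*w = -2 + w*y)
u = -2335 (u = -562 - 1773 = -2335)
r = 0 (r = (-2 - 4*5)*0 = (-2 - 20)*0 = -22*0 = 0)
u - r = -2335 - 1*0 = -2335 + 0 = -2335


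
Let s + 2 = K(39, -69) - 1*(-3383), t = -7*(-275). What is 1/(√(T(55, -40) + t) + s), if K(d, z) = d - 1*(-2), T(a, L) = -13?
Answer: 1711/5854086 - √478/5854086 ≈ 0.00028854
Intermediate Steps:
K(d, z) = 2 + d (K(d, z) = d + 2 = 2 + d)
t = 1925
s = 3422 (s = -2 + ((2 + 39) - 1*(-3383)) = -2 + (41 + 3383) = -2 + 3424 = 3422)
1/(√(T(55, -40) + t) + s) = 1/(√(-13 + 1925) + 3422) = 1/(√1912 + 3422) = 1/(2*√478 + 3422) = 1/(3422 + 2*√478)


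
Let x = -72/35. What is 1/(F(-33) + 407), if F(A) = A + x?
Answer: 35/13018 ≈ 0.0026886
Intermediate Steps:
x = -72/35 (x = -72*1/35 = -72/35 ≈ -2.0571)
F(A) = -72/35 + A (F(A) = A - 72/35 = -72/35 + A)
1/(F(-33) + 407) = 1/((-72/35 - 33) + 407) = 1/(-1227/35 + 407) = 1/(13018/35) = 35/13018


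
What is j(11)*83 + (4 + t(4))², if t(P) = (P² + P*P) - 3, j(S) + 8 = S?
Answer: 1338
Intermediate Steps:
j(S) = -8 + S
t(P) = -3 + 2*P² (t(P) = (P² + P²) - 3 = 2*P² - 3 = -3 + 2*P²)
j(11)*83 + (4 + t(4))² = (-8 + 11)*83 + (4 + (-3 + 2*4²))² = 3*83 + (4 + (-3 + 2*16))² = 249 + (4 + (-3 + 32))² = 249 + (4 + 29)² = 249 + 33² = 249 + 1089 = 1338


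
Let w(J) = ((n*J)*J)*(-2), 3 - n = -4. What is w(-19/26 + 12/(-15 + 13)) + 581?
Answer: -17997/338 ≈ -53.246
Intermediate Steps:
n = 7 (n = 3 - 1*(-4) = 3 + 4 = 7)
w(J) = -14*J² (w(J) = ((7*J)*J)*(-2) = (7*J²)*(-2) = -14*J²)
w(-19/26 + 12/(-15 + 13)) + 581 = -14*(-19/26 + 12/(-15 + 13))² + 581 = -14*(-19*1/26 + 12/(-2))² + 581 = -14*(-19/26 + 12*(-½))² + 581 = -14*(-19/26 - 6)² + 581 = -14*(-175/26)² + 581 = -14*30625/676 + 581 = -214375/338 + 581 = -17997/338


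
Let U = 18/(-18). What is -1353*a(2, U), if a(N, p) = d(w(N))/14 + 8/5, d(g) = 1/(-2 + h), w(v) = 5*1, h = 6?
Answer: -612909/280 ≈ -2189.0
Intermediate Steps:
w(v) = 5
d(g) = ¼ (d(g) = 1/(-2 + 6) = 1/4 = ¼)
U = -1 (U = 18*(-1/18) = -1)
a(N, p) = 453/280 (a(N, p) = (¼)/14 + 8/5 = (¼)*(1/14) + 8*(⅕) = 1/56 + 8/5 = 453/280)
-1353*a(2, U) = -1353*453/280 = -612909/280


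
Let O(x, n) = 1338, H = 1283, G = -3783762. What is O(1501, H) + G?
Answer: -3782424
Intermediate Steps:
O(1501, H) + G = 1338 - 3783762 = -3782424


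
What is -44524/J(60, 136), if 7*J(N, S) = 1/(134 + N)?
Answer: -60463592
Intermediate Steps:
J(N, S) = 1/(7*(134 + N))
-44524/J(60, 136) = -44524/(1/(7*(134 + 60))) = -44524/((⅐)/194) = -44524/((⅐)*(1/194)) = -44524/1/1358 = -44524*1358 = -60463592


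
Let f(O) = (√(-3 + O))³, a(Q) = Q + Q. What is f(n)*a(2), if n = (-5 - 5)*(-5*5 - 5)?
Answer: 3564*√33 ≈ 20474.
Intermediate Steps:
a(Q) = 2*Q
n = 300 (n = -10*(-25 - 5) = -10*(-30) = 300)
f(O) = (-3 + O)^(3/2)
f(n)*a(2) = (-3 + 300)^(3/2)*(2*2) = 297^(3/2)*4 = (891*√33)*4 = 3564*√33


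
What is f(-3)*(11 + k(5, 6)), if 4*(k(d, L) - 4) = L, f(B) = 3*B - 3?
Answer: -198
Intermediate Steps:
f(B) = -3 + 3*B
k(d, L) = 4 + L/4
f(-3)*(11 + k(5, 6)) = (-3 + 3*(-3))*(11 + (4 + (1/4)*6)) = (-3 - 9)*(11 + (4 + 3/2)) = -12*(11 + 11/2) = -12*33/2 = -198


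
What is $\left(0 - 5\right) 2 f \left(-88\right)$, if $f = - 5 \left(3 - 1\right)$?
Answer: $-8800$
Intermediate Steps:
$f = -10$ ($f = \left(-5\right) 2 = -10$)
$\left(0 - 5\right) 2 f \left(-88\right) = \left(0 - 5\right) 2 \left(-10\right) \left(-88\right) = \left(-5\right) 2 \left(-10\right) \left(-88\right) = \left(-10\right) \left(-10\right) \left(-88\right) = 100 \left(-88\right) = -8800$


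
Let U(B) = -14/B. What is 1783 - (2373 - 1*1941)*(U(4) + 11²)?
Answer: -48977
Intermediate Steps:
1783 - (2373 - 1*1941)*(U(4) + 11²) = 1783 - (2373 - 1*1941)*(-14/4 + 11²) = 1783 - (2373 - 1941)*(-14*¼ + 121) = 1783 - 432*(-7/2 + 121) = 1783 - 432*235/2 = 1783 - 1*50760 = 1783 - 50760 = -48977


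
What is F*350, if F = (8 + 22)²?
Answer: 315000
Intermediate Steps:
F = 900 (F = 30² = 900)
F*350 = 900*350 = 315000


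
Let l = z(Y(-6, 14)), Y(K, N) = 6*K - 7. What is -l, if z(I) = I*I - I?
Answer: -1892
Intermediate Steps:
Y(K, N) = -7 + 6*K
z(I) = I² - I
l = 1892 (l = (-7 + 6*(-6))*(-1 + (-7 + 6*(-6))) = (-7 - 36)*(-1 + (-7 - 36)) = -43*(-1 - 43) = -43*(-44) = 1892)
-l = -1*1892 = -1892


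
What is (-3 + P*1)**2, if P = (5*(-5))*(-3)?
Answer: 5184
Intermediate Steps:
P = 75 (P = -25*(-3) = 75)
(-3 + P*1)**2 = (-3 + 75*1)**2 = (-3 + 75)**2 = 72**2 = 5184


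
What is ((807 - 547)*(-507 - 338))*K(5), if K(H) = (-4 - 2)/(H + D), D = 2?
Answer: 1318200/7 ≈ 1.8831e+5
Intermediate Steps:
K(H) = -6/(2 + H) (K(H) = (-4 - 2)/(H + 2) = -6/(2 + H))
((807 - 547)*(-507 - 338))*K(5) = ((807 - 547)*(-507 - 338))*(-6/(2 + 5)) = (260*(-845))*(-6/7) = -(-1318200)/7 = -219700*(-6/7) = 1318200/7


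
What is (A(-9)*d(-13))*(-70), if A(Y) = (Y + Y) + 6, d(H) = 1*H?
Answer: -10920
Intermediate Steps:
d(H) = H
A(Y) = 6 + 2*Y (A(Y) = 2*Y + 6 = 6 + 2*Y)
(A(-9)*d(-13))*(-70) = ((6 + 2*(-9))*(-13))*(-70) = ((6 - 18)*(-13))*(-70) = -12*(-13)*(-70) = 156*(-70) = -10920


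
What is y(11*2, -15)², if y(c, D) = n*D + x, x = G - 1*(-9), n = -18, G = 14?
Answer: 85849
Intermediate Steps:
x = 23 (x = 14 - 1*(-9) = 14 + 9 = 23)
y(c, D) = 23 - 18*D (y(c, D) = -18*D + 23 = 23 - 18*D)
y(11*2, -15)² = (23 - 18*(-15))² = (23 + 270)² = 293² = 85849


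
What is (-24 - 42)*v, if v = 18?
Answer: -1188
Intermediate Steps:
(-24 - 42)*v = (-24 - 42)*18 = -66*18 = -1188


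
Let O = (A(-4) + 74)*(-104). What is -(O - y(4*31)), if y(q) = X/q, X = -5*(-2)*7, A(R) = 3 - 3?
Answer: 477187/62 ≈ 7696.6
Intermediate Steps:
A(R) = 0
X = 70 (X = 10*7 = 70)
O = -7696 (O = (0 + 74)*(-104) = 74*(-104) = -7696)
y(q) = 70/q
-(O - y(4*31)) = -(-7696 - 70/(4*31)) = -(-7696 - 70/124) = -(-7696 - 1*35/62) = -(-7696 - 35/62) = -1*(-477187/62) = 477187/62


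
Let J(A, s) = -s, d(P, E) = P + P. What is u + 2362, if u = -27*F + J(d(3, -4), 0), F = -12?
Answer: 2686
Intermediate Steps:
d(P, E) = 2*P
u = 324 (u = -27*(-12) - 1*0 = 324 + 0 = 324)
u + 2362 = 324 + 2362 = 2686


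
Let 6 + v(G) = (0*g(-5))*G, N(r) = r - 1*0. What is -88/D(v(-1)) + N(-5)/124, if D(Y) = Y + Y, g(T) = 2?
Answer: 2713/372 ≈ 7.2930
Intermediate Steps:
N(r) = r (N(r) = r + 0 = r)
v(G) = -6 (v(G) = -6 + (0*2)*G = -6 + 0*G = -6 + 0 = -6)
D(Y) = 2*Y
-88/D(v(-1)) + N(-5)/124 = -88/(2*(-6)) - 5/124 = -88/(-12) - 5*1/124 = -88*(-1/12) - 5/124 = 22/3 - 5/124 = 2713/372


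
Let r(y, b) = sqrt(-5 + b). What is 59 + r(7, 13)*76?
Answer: 59 + 152*sqrt(2) ≈ 273.96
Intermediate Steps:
59 + r(7, 13)*76 = 59 + sqrt(-5 + 13)*76 = 59 + sqrt(8)*76 = 59 + (2*sqrt(2))*76 = 59 + 152*sqrt(2)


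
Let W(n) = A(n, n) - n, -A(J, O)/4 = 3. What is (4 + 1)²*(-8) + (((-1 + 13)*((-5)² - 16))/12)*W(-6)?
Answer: -254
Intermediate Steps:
A(J, O) = -12 (A(J, O) = -4*3 = -12)
W(n) = -12 - n
(4 + 1)²*(-8) + (((-1 + 13)*((-5)² - 16))/12)*W(-6) = (4 + 1)²*(-8) + (((-1 + 13)*((-5)² - 16))/12)*(-12 - 1*(-6)) = 5²*(-8) + ((12*(25 - 16))*(1/12))*(-12 + 6) = 25*(-8) + ((12*9)*(1/12))*(-6) = -200 + (108*(1/12))*(-6) = -200 + 9*(-6) = -200 - 54 = -254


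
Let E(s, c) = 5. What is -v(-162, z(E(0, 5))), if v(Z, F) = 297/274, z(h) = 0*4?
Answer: -297/274 ≈ -1.0839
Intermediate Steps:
z(h) = 0
v(Z, F) = 297/274 (v(Z, F) = 297*(1/274) = 297/274)
-v(-162, z(E(0, 5))) = -1*297/274 = -297/274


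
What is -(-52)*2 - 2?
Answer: 102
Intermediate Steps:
-(-52)*2 - 2 = -13*(-8) - 2 = 104 - 2 = 102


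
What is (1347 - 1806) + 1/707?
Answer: -324512/707 ≈ -459.00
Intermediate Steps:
(1347 - 1806) + 1/707 = -459 + 1/707 = -324512/707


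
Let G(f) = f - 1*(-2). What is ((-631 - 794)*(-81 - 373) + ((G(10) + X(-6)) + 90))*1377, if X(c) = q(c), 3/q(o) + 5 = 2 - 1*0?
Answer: 890989227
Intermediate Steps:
q(o) = -1 (q(o) = 3/(-5 + (2 - 1*0)) = 3/(-5 + (2 + 0)) = 3/(-5 + 2) = 3/(-3) = 3*(-⅓) = -1)
G(f) = 2 + f (G(f) = f + 2 = 2 + f)
X(c) = -1
((-631 - 794)*(-81 - 373) + ((G(10) + X(-6)) + 90))*1377 = ((-631 - 794)*(-81 - 373) + (((2 + 10) - 1) + 90))*1377 = (-1425*(-454) + ((12 - 1) + 90))*1377 = (646950 + (11 + 90))*1377 = (646950 + 101)*1377 = 647051*1377 = 890989227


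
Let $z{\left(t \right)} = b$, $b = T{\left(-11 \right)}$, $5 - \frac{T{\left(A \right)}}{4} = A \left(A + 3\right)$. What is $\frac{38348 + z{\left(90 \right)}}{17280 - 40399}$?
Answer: $- \frac{38016}{23119} \approx -1.6444$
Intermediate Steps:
$T{\left(A \right)} = 20 - 4 A \left(3 + A\right)$ ($T{\left(A \right)} = 20 - 4 A \left(A + 3\right) = 20 - 4 A \left(3 + A\right)$)
$b = -332$ ($b = 20 - -132 - 4 \left(-11\right)^{2} = 20 + 132 - 484 = -332$)
$z{\left(t \right)} = -332$
$\frac{38348 + z{\left(90 \right)}}{17280 - 40399} = \frac{38348 - 332}{17280 - 40399} = \frac{38016}{-23119} = 38016 \left(- \frac{1}{23119}\right) = - \frac{38016}{23119}$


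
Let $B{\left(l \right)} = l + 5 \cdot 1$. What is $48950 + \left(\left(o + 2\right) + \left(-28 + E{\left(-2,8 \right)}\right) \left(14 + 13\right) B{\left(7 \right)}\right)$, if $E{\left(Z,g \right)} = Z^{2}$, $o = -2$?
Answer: $41174$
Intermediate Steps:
$B{\left(l \right)} = 5 + l$ ($B{\left(l \right)} = l + 5 = 5 + l$)
$48950 + \left(\left(o + 2\right) + \left(-28 + E{\left(-2,8 \right)}\right) \left(14 + 13\right) B{\left(7 \right)}\right) = 48950 + \left(\left(-2 + 2\right) + \left(-28 + \left(-2\right)^{2}\right) \left(14 + 13\right) \left(5 + 7\right)\right) = 48950 + \left(0 + \left(-28 + 4\right) 27 \cdot 12\right) = 48950 + \left(0 + \left(-24\right) 27 \cdot 12\right) = 48950 + \left(0 - 7776\right) = 48950 - 7776 = 41174$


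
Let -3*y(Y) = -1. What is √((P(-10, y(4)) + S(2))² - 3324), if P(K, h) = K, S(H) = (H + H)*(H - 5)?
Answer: 2*I*√710 ≈ 53.292*I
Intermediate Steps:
y(Y) = ⅓ (y(Y) = -⅓*(-1) = ⅓)
S(H) = 2*H*(-5 + H) (S(H) = (2*H)*(-5 + H) = 2*H*(-5 + H))
√((P(-10, y(4)) + S(2))² - 3324) = √((-10 + 2*2*(-5 + 2))² - 3324) = √((-10 + 2*2*(-3))² - 3324) = √((-10 - 12)² - 3324) = √((-22)² - 3324) = √(484 - 3324) = √(-2840) = 2*I*√710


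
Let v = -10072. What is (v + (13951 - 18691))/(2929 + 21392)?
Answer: -14812/24321 ≈ -0.60902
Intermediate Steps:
(v + (13951 - 18691))/(2929 + 21392) = (-10072 + (13951 - 18691))/(2929 + 21392) = (-10072 - 4740)/24321 = -14812*1/24321 = -14812/24321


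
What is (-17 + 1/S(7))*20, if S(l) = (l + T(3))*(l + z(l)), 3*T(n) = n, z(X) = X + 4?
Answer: -12235/36 ≈ -339.86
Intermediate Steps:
z(X) = 4 + X
T(n) = n/3
S(l) = (1 + l)*(4 + 2*l) (S(l) = (l + (⅓)*3)*(l + (4 + l)) = (l + 1)*(4 + 2*l) = (1 + l)*(4 + 2*l))
(-17 + 1/S(7))*20 = (-17 + 1/(4 + 2*7² + 6*7))*20 = (-17 + 1/(4 + 2*49 + 42))*20 = (-17 + 1/(4 + 98 + 42))*20 = (-17 + 1/144)*20 = -2447/144*20 = -12235/36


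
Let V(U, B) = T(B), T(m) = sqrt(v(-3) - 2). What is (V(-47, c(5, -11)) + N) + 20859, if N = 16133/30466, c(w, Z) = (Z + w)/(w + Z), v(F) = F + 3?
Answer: 635506427/30466 + I*sqrt(2) ≈ 20860.0 + 1.4142*I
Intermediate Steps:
v(F) = 3 + F
T(m) = I*sqrt(2) (T(m) = sqrt((3 - 3) - 2) = sqrt(0 - 2) = sqrt(-2) = I*sqrt(2))
c(w, Z) = 1 (c(w, Z) = (Z + w)/(Z + w) = 1)
V(U, B) = I*sqrt(2)
N = 16133/30466 (N = 16133*(1/30466) = 16133/30466 ≈ 0.52954)
(V(-47, c(5, -11)) + N) + 20859 = (I*sqrt(2) + 16133/30466) + 20859 = (16133/30466 + I*sqrt(2)) + 20859 = 635506427/30466 + I*sqrt(2)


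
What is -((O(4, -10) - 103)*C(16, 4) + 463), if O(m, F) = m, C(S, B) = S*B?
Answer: 5873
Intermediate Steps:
C(S, B) = B*S
-((O(4, -10) - 103)*C(16, 4) + 463) = -((4 - 103)*(4*16) + 463) = -(-99*64 + 463) = -(-6336 + 463) = -1*(-5873) = 5873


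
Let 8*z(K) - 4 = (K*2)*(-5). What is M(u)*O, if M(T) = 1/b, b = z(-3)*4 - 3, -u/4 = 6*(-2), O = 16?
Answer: 8/7 ≈ 1.1429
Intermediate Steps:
z(K) = 1/2 - 5*K/4 (z(K) = 1/2 + ((K*2)*(-5))/8 = 1/2 + ((2*K)*(-5))/8 = 1/2 + (-10*K)/8 = 1/2 - 5*K/4)
u = 48 (u = -24*(-2) = -4*(-12) = 48)
b = 14 (b = (1/2 - 5/4*(-3))*4 - 3 = (1/2 + 15/4)*4 - 3 = (17/4)*4 - 3 = 17 - 3 = 14)
M(T) = 1/14
M(u)*O = (1/14)*16 = 8/7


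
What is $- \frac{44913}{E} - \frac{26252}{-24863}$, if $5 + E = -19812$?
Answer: $\frac{1636907803}{492710071} \approx 3.3223$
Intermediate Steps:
$E = -19817$ ($E = -5 - 19812 = -19817$)
$- \frac{44913}{E} - \frac{26252}{-24863} = - \frac{44913}{-19817} - \frac{26252}{-24863} = \left(-44913\right) \left(- \frac{1}{19817}\right) - - \frac{26252}{24863} = \frac{44913}{19817} + \frac{26252}{24863} = \frac{1636907803}{492710071}$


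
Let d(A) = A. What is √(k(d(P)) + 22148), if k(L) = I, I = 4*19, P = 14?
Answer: 4*√1389 ≈ 149.08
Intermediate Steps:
I = 76
k(L) = 76
√(k(d(P)) + 22148) = √(76 + 22148) = √22224 = 4*√1389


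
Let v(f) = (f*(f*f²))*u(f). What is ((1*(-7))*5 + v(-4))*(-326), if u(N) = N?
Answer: 345234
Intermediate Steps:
v(f) = f⁵ (v(f) = (f*(f*f²))*f = (f*f³)*f = f⁴*f = f⁵)
((1*(-7))*5 + v(-4))*(-326) = ((1*(-7))*5 + (-4)⁵)*(-326) = (-7*5 - 1024)*(-326) = (-35 - 1024)*(-326) = -1059*(-326) = 345234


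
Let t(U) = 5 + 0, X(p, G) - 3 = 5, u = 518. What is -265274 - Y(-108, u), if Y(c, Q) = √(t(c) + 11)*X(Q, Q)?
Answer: -265306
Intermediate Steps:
X(p, G) = 8 (X(p, G) = 3 + 5 = 8)
t(U) = 5
Y(c, Q) = 32 (Y(c, Q) = √(5 + 11)*8 = √16*8 = 4*8 = 32)
-265274 - Y(-108, u) = -265274 - 1*32 = -265274 - 32 = -265306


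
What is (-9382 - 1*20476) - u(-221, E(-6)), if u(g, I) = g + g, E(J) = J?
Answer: -29416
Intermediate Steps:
u(g, I) = 2*g
(-9382 - 1*20476) - u(-221, E(-6)) = (-9382 - 1*20476) - 2*(-221) = (-9382 - 20476) - 1*(-442) = -29858 + 442 = -29416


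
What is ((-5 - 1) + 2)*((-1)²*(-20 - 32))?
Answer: 208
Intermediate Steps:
((-5 - 1) + 2)*((-1)²*(-20 - 32)) = (-6 + 2)*(1*(-52)) = -4*(-52) = 208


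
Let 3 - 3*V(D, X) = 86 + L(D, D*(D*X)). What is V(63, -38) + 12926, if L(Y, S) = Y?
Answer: 38632/3 ≈ 12877.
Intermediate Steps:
V(D, X) = -83/3 - D/3 (V(D, X) = 1 - (86 + D)/3 = 1 + (-86/3 - D/3) = -83/3 - D/3)
V(63, -38) + 12926 = (-83/3 - ⅓*63) + 12926 = (-83/3 - 21) + 12926 = -146/3 + 12926 = 38632/3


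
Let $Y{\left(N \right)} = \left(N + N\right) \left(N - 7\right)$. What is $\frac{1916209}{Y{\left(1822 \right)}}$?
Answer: $\frac{1916209}{6613860} \approx 0.28973$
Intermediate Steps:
$Y{\left(N \right)} = 2 N \left(-7 + N\right)$
$\frac{1916209}{Y{\left(1822 \right)}} = \frac{1916209}{2 \cdot 1822 \left(-7 + 1822\right)} = \frac{1916209}{2 \cdot 1822 \cdot 1815} = \frac{1916209}{6613860}$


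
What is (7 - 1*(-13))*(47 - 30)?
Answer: 340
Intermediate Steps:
(7 - 1*(-13))*(47 - 30) = (7 + 13)*17 = 20*17 = 340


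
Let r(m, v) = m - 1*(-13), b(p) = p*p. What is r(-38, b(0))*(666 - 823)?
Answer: 3925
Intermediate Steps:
b(p) = p²
r(m, v) = 13 + m (r(m, v) = m + 13 = 13 + m)
r(-38, b(0))*(666 - 823) = (13 - 38)*(666 - 823) = -25*(-157) = 3925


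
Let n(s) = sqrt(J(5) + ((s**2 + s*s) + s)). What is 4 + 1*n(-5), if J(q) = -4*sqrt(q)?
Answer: 4 + sqrt(45 - 4*sqrt(5)) ≈ 10.005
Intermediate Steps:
n(s) = sqrt(s - 4*sqrt(5) + 2*s**2) (n(s) = sqrt(-4*sqrt(5) + ((s**2 + s*s) + s)) = sqrt(-4*sqrt(5) + ((s**2 + s**2) + s)) = sqrt(-4*sqrt(5) + (2*s**2 + s)) = sqrt(-4*sqrt(5) + (s + 2*s**2)) = sqrt(s - 4*sqrt(5) + 2*s**2))
4 + 1*n(-5) = 4 + 1*sqrt(-5 - 4*sqrt(5) + 2*(-5)**2) = 4 + 1*sqrt(-5 - 4*sqrt(5) + 2*25) = 4 + 1*sqrt(-5 - 4*sqrt(5) + 50) = 4 + 1*sqrt(45 - 4*sqrt(5)) = 4 + sqrt(45 - 4*sqrt(5))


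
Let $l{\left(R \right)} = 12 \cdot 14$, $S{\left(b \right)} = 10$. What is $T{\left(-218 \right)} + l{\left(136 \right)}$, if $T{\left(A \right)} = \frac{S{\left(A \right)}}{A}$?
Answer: $\frac{18307}{109} \approx 167.95$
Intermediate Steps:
$l{\left(R \right)} = 168$
$T{\left(A \right)} = \frac{10}{A}$
$T{\left(-218 \right)} + l{\left(136 \right)} = \frac{10}{-218} + 168 = 10 \left(- \frac{1}{218}\right) + 168 = - \frac{5}{109} + 168 = \frac{18307}{109}$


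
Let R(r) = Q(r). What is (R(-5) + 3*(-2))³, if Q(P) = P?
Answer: -1331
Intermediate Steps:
R(r) = r
(R(-5) + 3*(-2))³ = (-5 + 3*(-2))³ = (-5 - 6)³ = (-11)³ = -1331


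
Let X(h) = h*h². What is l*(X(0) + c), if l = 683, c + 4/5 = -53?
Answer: -183727/5 ≈ -36745.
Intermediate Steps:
X(h) = h³
c = -269/5 (c = -⅘ - 53 = -269/5 ≈ -53.800)
l*(X(0) + c) = 683*(0³ - 269/5) = 683*(0 - 269/5) = 683*(-269/5) = -183727/5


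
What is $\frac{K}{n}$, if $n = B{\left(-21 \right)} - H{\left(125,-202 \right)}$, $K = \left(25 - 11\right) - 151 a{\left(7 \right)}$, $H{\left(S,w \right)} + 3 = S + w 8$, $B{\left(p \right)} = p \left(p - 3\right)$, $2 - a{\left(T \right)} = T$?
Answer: $\frac{769}{1998} \approx 0.38488$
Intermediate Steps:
$a{\left(T \right)} = 2 - T$
$B{\left(p \right)} = p \left(-3 + p\right)$
$H{\left(S,w \right)} = -3 + S + 8 w$ ($H{\left(S,w \right)} = -3 + \left(S + w 8\right) = -3 + \left(S + 8 w\right) = -3 + S + 8 w$)
$K = 769$ ($K = \left(25 - 11\right) - 151 \left(2 - 7\right) = 14 - -755 = 14 + 755 = 769$)
$n = 1998$ ($n = - 21 \left(-3 - 21\right) - \left(-3 + 125 + 8 \left(-202\right)\right) = \left(-21\right) \left(-24\right) - \left(-3 + 125 - 1616\right) = 504 - -1494 = 504 + 1494 = 1998$)
$\frac{K}{n} = \frac{769}{1998}$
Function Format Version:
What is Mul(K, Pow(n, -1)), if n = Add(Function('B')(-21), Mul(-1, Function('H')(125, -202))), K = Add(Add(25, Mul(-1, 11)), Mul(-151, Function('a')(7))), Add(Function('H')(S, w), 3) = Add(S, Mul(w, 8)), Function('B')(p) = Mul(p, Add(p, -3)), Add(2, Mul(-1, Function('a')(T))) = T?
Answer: Rational(769, 1998) ≈ 0.38488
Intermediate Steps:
Function('a')(T) = Add(2, Mul(-1, T))
Function('B')(p) = Mul(p, Add(-3, p))
Function('H')(S, w) = Add(-3, S, Mul(8, w)) (Function('H')(S, w) = Add(-3, Add(S, Mul(w, 8))) = Add(-3, Add(S, Mul(8, w))) = Add(-3, S, Mul(8, w)))
K = 769 (K = Add(Add(25, Mul(-1, 11)), Mul(-151, Add(2, Mul(-1, 7)))) = Add(Add(25, -11), Mul(-151, Add(2, -7))) = Add(14, Mul(-151, -5)) = Add(14, 755) = 769)
n = 1998 (n = Add(Mul(-21, Add(-3, -21)), Mul(-1, Add(-3, 125, Mul(8, -202)))) = Add(Mul(-21, -24), Mul(-1, Add(-3, 125, -1616))) = Add(504, Mul(-1, -1494)) = Add(504, 1494) = 1998)
Mul(K, Pow(n, -1)) = Mul(769, Pow(1998, -1)) = Mul(769, Rational(1, 1998)) = Rational(769, 1998)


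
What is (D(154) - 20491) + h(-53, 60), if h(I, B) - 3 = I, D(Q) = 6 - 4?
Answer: -20539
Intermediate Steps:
D(Q) = 2
h(I, B) = 3 + I
(D(154) - 20491) + h(-53, 60) = (2 - 20491) + (3 - 53) = -20489 - 50 = -20539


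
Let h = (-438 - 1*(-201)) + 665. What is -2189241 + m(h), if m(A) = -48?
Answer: -2189289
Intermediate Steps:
h = 428 (h = (-438 + 201) + 665 = -237 + 665 = 428)
-2189241 + m(h) = -2189241 - 48 = -2189289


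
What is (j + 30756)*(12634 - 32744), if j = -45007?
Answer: 286587610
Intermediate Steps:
(j + 30756)*(12634 - 32744) = (-45007 + 30756)*(12634 - 32744) = -14251*(-20110) = 286587610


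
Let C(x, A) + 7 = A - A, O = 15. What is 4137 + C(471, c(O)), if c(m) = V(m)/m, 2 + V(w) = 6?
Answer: 4130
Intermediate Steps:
V(w) = 4 (V(w) = -2 + 6 = 4)
c(m) = 4/m
C(x, A) = -7 (C(x, A) = -7 + (A - A) = -7 + 0 = -7)
4137 + C(471, c(O)) = 4137 - 7 = 4130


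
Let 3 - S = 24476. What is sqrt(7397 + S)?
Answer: 2*I*sqrt(4269) ≈ 130.68*I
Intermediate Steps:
S = -24473 (S = 3 - 1*24476 = 3 - 24476 = -24473)
sqrt(7397 + S) = sqrt(7397 - 24473) = sqrt(-17076) = 2*I*sqrt(4269)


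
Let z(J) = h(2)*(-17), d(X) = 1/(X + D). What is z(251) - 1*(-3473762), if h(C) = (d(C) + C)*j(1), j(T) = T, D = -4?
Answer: 6947473/2 ≈ 3.4737e+6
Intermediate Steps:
d(X) = 1/(-4 + X) (d(X) = 1/(X - 4) = 1/(-4 + X))
h(C) = C + 1/(-4 + C) (h(C) = (1/(-4 + C) + C)*1 = (C + 1/(-4 + C))*1 = C + 1/(-4 + C))
z(J) = -51/2 (z(J) = ((1 + 2*(-4 + 2))/(-4 + 2))*(-17) = ((1 + 2*(-2))/(-2))*(-17) = -(1 - 4)/2*(-17) = -1/2*(-3)*(-17) = (3/2)*(-17) = -51/2)
z(251) - 1*(-3473762) = -51/2 - 1*(-3473762) = -51/2 + 3473762 = 6947473/2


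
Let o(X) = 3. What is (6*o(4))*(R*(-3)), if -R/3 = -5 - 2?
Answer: -1134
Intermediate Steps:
R = 21 (R = -3*(-5 - 2) = -3*(-7) = 21)
(6*o(4))*(R*(-3)) = (6*3)*(21*(-3)) = 18*(-63) = -1134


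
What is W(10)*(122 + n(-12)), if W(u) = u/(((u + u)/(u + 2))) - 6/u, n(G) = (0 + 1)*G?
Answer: 594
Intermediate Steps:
n(G) = G (n(G) = 1*G = G)
W(u) = 1 + u/2 - 6/u (W(u) = u/(((2*u)/(2 + u))) - 6/u = u/((2*u/(2 + u))) - 6/u = u*((2 + u)/(2*u)) - 6/u = (1 + u/2) - 6/u = 1 + u/2 - 6/u)
W(10)*(122 + n(-12)) = (1 + (1/2)*10 - 6/10)*(122 - 12) = (1 + 5 - 6*1/10)*110 = (1 + 5 - 3/5)*110 = (27/5)*110 = 594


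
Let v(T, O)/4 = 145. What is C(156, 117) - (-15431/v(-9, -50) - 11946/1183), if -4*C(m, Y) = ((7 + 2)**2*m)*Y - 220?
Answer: -253536481167/686140 ≈ -3.6951e+5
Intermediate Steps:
v(T, O) = 580 (v(T, O) = 4*145 = 580)
C(m, Y) = 55 - 81*Y*m/4 (C(m, Y) = -(((7 + 2)**2*m)*Y - 220)/4 = -((9**2*m)*Y - 220)/4 = -((81*m)*Y - 220)/4 = -(81*Y*m - 220)/4 = -(-220 + 81*Y*m)/4 = 55 - 81*Y*m/4)
C(156, 117) - (-15431/v(-9, -50) - 11946/1183) = (55 - 81/4*117*156) - (-15431/580 - 11946/1183) = (55 - 369603) - (-15431*1/580 - 11946*1/1183) = -369548 - (-15431/580 - 11946/1183) = -369548 - 1*(-25183553/686140) = -369548 + 25183553/686140 = -253536481167/686140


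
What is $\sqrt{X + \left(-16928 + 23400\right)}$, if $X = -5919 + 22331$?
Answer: $2 \sqrt{5721} \approx 151.27$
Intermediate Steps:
$X = 16412$
$\sqrt{X + \left(-16928 + 23400\right)} = \sqrt{16412 + \left(-16928 + 23400\right)} = \sqrt{16412 + 6472} = \sqrt{22884} = 2 \sqrt{5721}$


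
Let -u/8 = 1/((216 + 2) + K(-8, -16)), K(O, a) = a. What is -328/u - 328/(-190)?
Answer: 786954/95 ≈ 8283.7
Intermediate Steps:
u = -4/101 (u = -8/((216 + 2) - 16) = -8/(218 - 16) = -8/202 = -8*1/202 = -4/101 ≈ -0.039604)
-328/u - 328/(-190) = -328/(-4/101) - 328/(-190) = -328*(-101/4) - 328*(-1/190) = 8282 + 164/95 = 786954/95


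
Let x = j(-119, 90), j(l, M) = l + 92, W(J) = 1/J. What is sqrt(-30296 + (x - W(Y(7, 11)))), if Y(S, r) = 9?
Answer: 2*I*sqrt(68227)/3 ≈ 174.14*I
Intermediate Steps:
j(l, M) = 92 + l
x = -27 (x = 92 - 119 = -27)
sqrt(-30296 + (x - W(Y(7, 11)))) = sqrt(-30296 + (-27 - 1/9)) = sqrt(-30296 - 244/9) = sqrt(-272908/9) = 2*I*sqrt(68227)/3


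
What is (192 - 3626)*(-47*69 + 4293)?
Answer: -3605700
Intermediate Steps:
(192 - 3626)*(-47*69 + 4293) = -3434*(-3243 + 4293) = -3434*1050 = -3605700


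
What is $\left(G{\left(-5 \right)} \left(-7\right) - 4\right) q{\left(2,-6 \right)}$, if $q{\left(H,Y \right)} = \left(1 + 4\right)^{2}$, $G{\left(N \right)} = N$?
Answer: $775$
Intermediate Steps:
$q{\left(H,Y \right)} = 25$ ($q{\left(H,Y \right)} = 5^{2} = 25$)
$\left(G{\left(-5 \right)} \left(-7\right) - 4\right) q{\left(2,-6 \right)} = \left(\left(-5\right) \left(-7\right) - 4\right) 25 = \left(35 - 4\right) 25 = 31 \cdot 25 = 775$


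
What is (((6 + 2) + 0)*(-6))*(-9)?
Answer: 432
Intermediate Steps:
(((6 + 2) + 0)*(-6))*(-9) = ((8 + 0)*(-6))*(-9) = (8*(-6))*(-9) = -48*(-9) = 432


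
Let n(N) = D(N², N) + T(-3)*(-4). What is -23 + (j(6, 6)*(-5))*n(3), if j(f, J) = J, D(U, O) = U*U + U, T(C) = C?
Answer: -3083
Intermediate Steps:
D(U, O) = U + U² (D(U, O) = U² + U = U + U²)
n(N) = 12 + N²*(1 + N²) (n(N) = N²*(1 + N²) - 3*(-4) = N²*(1 + N²) + 12 = 12 + N²*(1 + N²))
-23 + (j(6, 6)*(-5))*n(3) = -23 + (6*(-5))*(12 + 3² + 3⁴) = -23 - 30*(12 + 9 + 81) = -23 - 30*102 = -23 - 3060 = -3083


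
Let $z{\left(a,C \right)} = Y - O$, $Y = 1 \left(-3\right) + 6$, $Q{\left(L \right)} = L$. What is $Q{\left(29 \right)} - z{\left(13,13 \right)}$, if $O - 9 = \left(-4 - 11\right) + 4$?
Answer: $24$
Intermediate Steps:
$O = -2$ ($O = 9 + \left(\left(-4 - 11\right) + 4\right) = 9 + \left(-15 + 4\right) = 9 - 11 = -2$)
$Y = 3$ ($Y = -3 + 6 = 3$)
$z{\left(a,C \right)} = 5$ ($z{\left(a,C \right)} = 3 - -2 = 3 + 2 = 5$)
$Q{\left(29 \right)} - z{\left(13,13 \right)} = 29 - 5 = 24$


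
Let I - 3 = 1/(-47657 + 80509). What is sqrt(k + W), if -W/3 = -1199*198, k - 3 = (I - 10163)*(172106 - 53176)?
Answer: 3*I*sqrt(36203469901800914)/16426 ≈ 34751.0*I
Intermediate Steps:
I = 98557/32852 (I = 3 + 1/(-47657 + 80509) = 3 + 1/32852 = 98557/32852 ≈ 3.0000)
k = -19848008760057/16426 (k = 3 + (98557/32852 - 10163)*(172106 - 53176) = 3 - 333776319/32852*118930 = 3 - 19848008809335/16426 = -19848008760057/16426 ≈ -1.2083e+9)
W = 712206 (W = -(-3597)*198 = -3*(-237402) = 712206)
sqrt(k + W) = sqrt(-19848008760057/16426 + 712206) = sqrt(-19836310064301/16426) = 3*I*sqrt(36203469901800914)/16426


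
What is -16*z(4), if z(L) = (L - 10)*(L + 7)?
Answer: 1056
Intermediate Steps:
z(L) = (-10 + L)*(7 + L)
-16*z(4) = -16*(-70 + 4**2 - 3*4) = -16*(-70 + 16 - 12) = -16*(-66) = 1056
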